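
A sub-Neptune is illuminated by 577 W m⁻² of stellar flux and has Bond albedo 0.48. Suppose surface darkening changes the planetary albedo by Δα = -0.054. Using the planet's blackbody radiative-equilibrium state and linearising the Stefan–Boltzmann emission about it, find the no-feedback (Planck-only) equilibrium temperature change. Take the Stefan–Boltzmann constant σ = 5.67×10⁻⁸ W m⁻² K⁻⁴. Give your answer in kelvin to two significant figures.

Unperturbed T_e = [577.0·(1−0.48)/(4σ)]^¼ = 190.7 K.
ΔF = −(S/4)Δα = −(577.0/4)×(-0.054) = 7.790 W m⁻².
Planck response: λ_P = 4σT_e³ = 4·5.67×10⁻⁸·(190.7)³ = 1.573 W m⁻²/K.
So ΔT₀ = 7.790/1.573 = 4.95 K.

5.0 kelvin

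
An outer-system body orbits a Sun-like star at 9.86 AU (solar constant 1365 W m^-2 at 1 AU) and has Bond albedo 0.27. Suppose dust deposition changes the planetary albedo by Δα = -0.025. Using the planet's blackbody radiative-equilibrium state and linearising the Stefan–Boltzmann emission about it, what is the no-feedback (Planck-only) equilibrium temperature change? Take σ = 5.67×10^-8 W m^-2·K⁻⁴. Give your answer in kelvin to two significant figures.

0.70 K

Irradiance scales as 1/d², so S = 1365 W m^-2 × (1/9.86)² = 14.04 W m^-2.
Unperturbed T_e = [14.04·(1−0.27)/(4σ)]^¼ = 81.99 K.
The change in absorbed flux is Δ[S(1−α)/4] = −SΔα/4 = 0.08775 W m^-2.
The Planck feedback parameter is 4σT_e³ = 0.1250 W m^-2/K.
Hence the no-feedback warming is ΔF/(4σT_e³) = 0.702 K.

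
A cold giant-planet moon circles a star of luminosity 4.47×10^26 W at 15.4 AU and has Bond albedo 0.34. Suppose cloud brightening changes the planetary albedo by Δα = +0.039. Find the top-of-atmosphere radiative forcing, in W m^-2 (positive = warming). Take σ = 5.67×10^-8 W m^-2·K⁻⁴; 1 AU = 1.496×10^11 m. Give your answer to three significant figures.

-0.0653 W m^-2

Orbital distance: d = 15.4 AU = 2.304×10^12 m.
Spreading L over a sphere of radius d: S = 4.47×10^26/(4π·2.30×10^12²) = 6.702 W m^-2.
The change in absorbed flux is Δ[S(1−α)/4] = −SΔα/4 = -0.06534 W m^-2.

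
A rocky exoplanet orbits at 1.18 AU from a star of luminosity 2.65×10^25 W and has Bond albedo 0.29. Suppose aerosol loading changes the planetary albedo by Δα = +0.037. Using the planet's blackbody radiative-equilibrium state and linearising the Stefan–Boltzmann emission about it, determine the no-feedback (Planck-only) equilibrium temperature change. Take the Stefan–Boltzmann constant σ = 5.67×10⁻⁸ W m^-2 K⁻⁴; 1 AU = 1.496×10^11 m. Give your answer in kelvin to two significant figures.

d = 1.18 × 1.496×10^11 m = 1.765×10^11 m.
Spreading L over a sphere of radius d: S = 2.65×10^25/(4π·1.77×10^11²) = 67.67 W m^-2.
The baseline emission temperature is T_e = 120.6 K.
The change in absorbed flux is Δ[S(1−α)/4] = −SΔα/4 = -0.6260 W m^-2.
Planck response: λ_P = 4σT_e³ = 4·5.67×10⁻⁸·(120.6)³ = 0.3983 W m^-2/K.
ΔT₀ = ΔF/λ_P = -0.6260/0.3983 = -1.57 K.

-1.6 K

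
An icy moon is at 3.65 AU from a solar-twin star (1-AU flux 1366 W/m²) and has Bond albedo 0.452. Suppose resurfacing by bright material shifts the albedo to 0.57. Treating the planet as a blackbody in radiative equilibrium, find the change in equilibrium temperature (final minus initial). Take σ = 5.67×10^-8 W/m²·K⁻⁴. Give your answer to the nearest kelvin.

-7 kelvin

By the inverse-square law, S = 1366/3.65² = 102.5 W/m².
With α = 0.452, T₁ = 125.5 K.
After:  T₂ = [102.5·0.43/(4σ)]^(1/4) = 118.1 K.
ΔT = T₂ − T₁ = -7.380 K.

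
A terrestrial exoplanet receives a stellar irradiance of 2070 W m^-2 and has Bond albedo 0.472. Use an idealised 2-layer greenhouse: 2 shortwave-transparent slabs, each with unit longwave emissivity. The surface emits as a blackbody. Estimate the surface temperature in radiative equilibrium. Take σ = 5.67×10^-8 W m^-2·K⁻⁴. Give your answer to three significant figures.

OLR = S(1−α)/4 = 273.2 W m^-2; the top layer radiates at T_e = 263.5 K.
Layer-by-layer balance gives σT_s⁴ = (N+1)σT_e⁴, so T_s = 3^¼·263.5 = 346.8 K.

347 kelvin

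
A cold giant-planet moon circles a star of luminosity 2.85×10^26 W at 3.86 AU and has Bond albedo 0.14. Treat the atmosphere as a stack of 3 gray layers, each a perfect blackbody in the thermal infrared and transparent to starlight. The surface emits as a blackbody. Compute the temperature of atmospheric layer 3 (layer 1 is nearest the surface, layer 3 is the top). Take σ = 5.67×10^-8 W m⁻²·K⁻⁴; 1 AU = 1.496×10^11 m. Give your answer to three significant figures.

Orbital distance: d = 3.86 AU = 5.775×10^11 m.
Spreading L over a sphere of radius d: S = 2.85×10^26/(4π·5.77×10^11²) = 68.01 W m⁻².
The effective emission temperature is T_e = [S(1−α)/(4σ)]^¼ = 126.7 K.
The net upward flux σT_e⁴ is constant between every pair of levels, so T_k⁴ = (N+1−k)T_e⁴.
With k = 3: T_3 = (3+1−3)^¼·126.7 K = 126.7 K.

127 kelvin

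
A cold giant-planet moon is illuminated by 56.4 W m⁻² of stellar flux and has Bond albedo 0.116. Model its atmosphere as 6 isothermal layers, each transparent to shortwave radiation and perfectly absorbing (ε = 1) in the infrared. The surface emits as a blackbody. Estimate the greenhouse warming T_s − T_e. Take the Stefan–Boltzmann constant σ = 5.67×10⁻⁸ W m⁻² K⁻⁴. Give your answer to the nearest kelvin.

76 kelvin

OLR = S(1−α)/4 = 12.46 W m⁻²; the top layer radiates at T_e = 121.8 K.
Surface: T_s = (7)^¼·T_e = 198.1 K.
Warming: T_s − T_e = 76.30 K.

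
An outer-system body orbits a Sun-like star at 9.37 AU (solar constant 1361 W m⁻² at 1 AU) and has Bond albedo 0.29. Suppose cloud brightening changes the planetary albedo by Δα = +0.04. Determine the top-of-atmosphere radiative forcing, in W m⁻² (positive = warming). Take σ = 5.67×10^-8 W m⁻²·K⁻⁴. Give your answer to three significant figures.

-0.155 W m⁻²

By the inverse-square law, S = 1361/9.37² = 15.50 W m⁻².
The change in absorbed flux is Δ[S(1−α)/4] = −SΔα/4 = -0.1550 W m⁻².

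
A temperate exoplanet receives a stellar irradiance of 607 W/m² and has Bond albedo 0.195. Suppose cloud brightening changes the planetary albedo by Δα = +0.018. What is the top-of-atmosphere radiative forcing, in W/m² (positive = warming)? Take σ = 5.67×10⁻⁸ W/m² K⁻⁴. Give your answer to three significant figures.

-2.73 W/m²

ΔF = −(S/4)Δα = −(607.0/4)×(+0.018) = -2.731 W/m².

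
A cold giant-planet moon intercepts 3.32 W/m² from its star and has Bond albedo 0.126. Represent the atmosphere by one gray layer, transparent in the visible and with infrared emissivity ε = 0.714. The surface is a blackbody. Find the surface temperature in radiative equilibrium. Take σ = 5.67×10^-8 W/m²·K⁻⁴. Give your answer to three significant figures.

66.8 kelvin

The planet radiates to space at T_e = [S(1−α)/(4σ)]^(1/4) = 59.81 K.
For a single slab of emissivity ε, T_s⁴ = 2T_e⁴/(2−ε); thus T_s = 59.81·(1.555)^(1/4) = 66.79 K.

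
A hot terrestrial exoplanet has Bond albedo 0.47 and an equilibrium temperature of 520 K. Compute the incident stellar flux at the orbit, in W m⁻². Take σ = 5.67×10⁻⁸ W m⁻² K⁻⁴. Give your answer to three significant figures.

From S(1−α)/4 = σT⁴: S = 4σT⁴/(1−α).
The emitted flux is σT⁴ = 4146 W m⁻².
So S = 4×4146/(1−0.47) = 31290 W m⁻².

31300 W m⁻²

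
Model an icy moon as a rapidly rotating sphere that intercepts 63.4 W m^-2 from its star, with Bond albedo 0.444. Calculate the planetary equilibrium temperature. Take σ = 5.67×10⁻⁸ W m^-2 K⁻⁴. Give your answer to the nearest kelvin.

The planet absorbs (1−α)S over its disc πR² and re-emits over 4πR², so the mean absorbed flux is (1−0.444)·63.40/4 = 8.813 W m^-2.
In equilibrium σT⁴ equals this, so T = 111.7 K.

112 K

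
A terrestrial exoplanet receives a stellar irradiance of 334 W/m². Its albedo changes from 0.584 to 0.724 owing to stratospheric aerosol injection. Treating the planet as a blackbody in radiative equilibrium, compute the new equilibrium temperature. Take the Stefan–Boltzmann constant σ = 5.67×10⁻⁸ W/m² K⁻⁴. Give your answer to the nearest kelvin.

142 K

With the new albedo, S(1−α₂)/4 = 23.05 W/m², so T₂ = 142.0 K.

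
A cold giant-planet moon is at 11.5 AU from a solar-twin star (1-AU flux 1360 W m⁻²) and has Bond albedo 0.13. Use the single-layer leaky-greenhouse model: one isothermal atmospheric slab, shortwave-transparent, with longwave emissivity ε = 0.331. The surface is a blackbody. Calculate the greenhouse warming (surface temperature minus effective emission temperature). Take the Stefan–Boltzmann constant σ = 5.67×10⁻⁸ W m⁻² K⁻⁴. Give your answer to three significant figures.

Flux at the orbit: S = 1360/(11.5)² = 10.28 W m⁻².
At the top of the atmosphere, σT_e⁴ = S(1−α)/4 = 2.237 W m⁻², giving T_e = 79.25 K.
For a single slab of emissivity ε, T_s⁴ = 2T_e⁴/(2−ε); thus T_s = 79.25·(1.198)^(1/4) = 82.92 K.
T_s − T_e = 82.92 − 79.25 = 3.667 K.

3.67 kelvin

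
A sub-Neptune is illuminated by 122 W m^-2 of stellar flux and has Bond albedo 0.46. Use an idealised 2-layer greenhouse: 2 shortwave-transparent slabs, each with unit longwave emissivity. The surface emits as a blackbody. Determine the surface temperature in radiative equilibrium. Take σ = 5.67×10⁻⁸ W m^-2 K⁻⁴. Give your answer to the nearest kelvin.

The effective emission temperature is T_e = [S(1−α)/(4σ)]^¼ = 130.6 K.
Layer-by-layer balance gives σT_s⁴ = (N+1)σT_e⁴, so T_s = 3^¼·130.6 = 171.8 K.

172 K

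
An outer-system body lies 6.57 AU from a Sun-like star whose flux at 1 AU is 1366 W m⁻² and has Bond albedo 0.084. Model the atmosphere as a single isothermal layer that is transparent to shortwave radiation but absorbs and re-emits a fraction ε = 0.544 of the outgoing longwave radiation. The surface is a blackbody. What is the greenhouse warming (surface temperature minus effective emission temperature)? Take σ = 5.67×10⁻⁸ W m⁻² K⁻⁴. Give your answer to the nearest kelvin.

9 K

Flux at the orbit: S = 1366/(6.57)² = 31.65 W m⁻².
At the top of the atmosphere, σT_e⁴ = S(1−α)/4 = 7.247 W m⁻², giving T_e = 106.3 K.
For a single slab of emissivity ε, T_s⁴ = 2T_e⁴/(2−ε); thus T_s = 106.3·(1.374)^(1/4) = 115.1 K.
The atmosphere warms the surface by 8.782 K.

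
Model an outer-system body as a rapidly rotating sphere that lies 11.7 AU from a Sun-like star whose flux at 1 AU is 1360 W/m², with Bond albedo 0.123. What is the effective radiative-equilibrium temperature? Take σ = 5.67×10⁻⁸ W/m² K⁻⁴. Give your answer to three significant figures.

78.7 kelvin

Irradiance scales as 1/d², so S = 1360 W/m² × (1/11.7)² = 9.935 W/m².
Absorbed flux (global mean): S(1−α)/4 = 9.935·0.877/4 = 2.178 W/m².
Set σT⁴ = 2.178 → T = (2.178/σ)^(1/4) = 78.73 K.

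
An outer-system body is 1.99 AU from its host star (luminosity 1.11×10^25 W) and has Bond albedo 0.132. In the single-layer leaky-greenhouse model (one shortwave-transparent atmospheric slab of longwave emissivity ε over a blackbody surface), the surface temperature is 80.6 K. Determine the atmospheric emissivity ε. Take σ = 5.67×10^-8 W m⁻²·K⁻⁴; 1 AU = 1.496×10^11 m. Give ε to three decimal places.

Orbital distance: d = 1.99 AU = 2.977×10^11 m.
S = L/(4πd²) = 9.967 W m⁻².
TOA balance gives T_e = 78.59 K.
T_s⁴ = T_e⁴·2/(2−ε) → ε = 2 − 2(T_e/T_s)⁴ = 2 − 2·(78.59/80.6)⁴ = 0.1924.

0.192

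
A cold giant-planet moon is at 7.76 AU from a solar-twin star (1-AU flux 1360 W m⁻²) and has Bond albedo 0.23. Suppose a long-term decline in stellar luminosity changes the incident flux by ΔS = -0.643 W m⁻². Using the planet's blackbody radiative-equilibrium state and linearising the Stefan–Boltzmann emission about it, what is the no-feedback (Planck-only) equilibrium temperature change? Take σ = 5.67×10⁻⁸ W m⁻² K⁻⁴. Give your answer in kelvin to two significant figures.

-0.67 K

Irradiance scales as 1/d², so S = 1360 W m⁻² × (1/7.76)² = 22.58 W m⁻².
The baseline emission temperature is T_e = 93.58 K.
ΔF = Δ[S(1−α)]/4 = (1−0.23)·-0.643/4 = -0.1238 W m⁻².
Planck response: λ_P = 4σT_e³ = 4·5.67×10⁻⁸·(93.58)³ = 0.1858 W m⁻²/K.
ΔT₀ = ΔF/λ_P = -0.1238/0.1858 = -0.666 K.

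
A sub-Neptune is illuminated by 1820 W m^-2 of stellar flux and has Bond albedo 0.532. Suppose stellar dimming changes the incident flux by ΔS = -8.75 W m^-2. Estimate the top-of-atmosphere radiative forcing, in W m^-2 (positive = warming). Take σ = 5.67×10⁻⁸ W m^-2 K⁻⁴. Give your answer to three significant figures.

-1.02 W m^-2

TOA radiative forcing: ΔF = (1−α)ΔS/4 = 0.468·(-8.75)/4 = -1.024 W m^-2.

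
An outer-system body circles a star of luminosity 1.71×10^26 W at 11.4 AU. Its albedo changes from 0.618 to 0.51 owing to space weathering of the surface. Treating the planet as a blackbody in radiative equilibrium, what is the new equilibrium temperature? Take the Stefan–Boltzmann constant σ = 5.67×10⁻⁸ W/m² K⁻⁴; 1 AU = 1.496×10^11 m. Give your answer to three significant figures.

d = 11.4 × 1.496×10^11 m = 1.705×10^12 m.
S = L/(4πd²) = 4.679 W/m².
New equilibrium: T₂ = [(1−0.51)·4.679/(4σ)]^(1/4) = 56.39 K.

56.4 K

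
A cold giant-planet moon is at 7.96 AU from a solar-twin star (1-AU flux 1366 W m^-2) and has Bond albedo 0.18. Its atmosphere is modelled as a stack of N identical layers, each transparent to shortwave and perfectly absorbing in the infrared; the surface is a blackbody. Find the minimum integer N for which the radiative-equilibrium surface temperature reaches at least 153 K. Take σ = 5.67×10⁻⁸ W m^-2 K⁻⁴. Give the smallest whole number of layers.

7

Irradiance scales as 1/d², so S = 1366 W m^-2 × (1/7.96)² = 21.56 W m^-2.
Top-of-atmosphere balance: σT_e⁴ = S(1−α)/4 = 4.420 W m^-2 → T_e = 93.96 K.
T_s = (N+1)^(1/4)·T_e ≥ 153 K requires N+1 ≥ (T_s/T_e)⁴ = (153/93.96)⁴ = 7.030.
The minimum whole number is N = 7.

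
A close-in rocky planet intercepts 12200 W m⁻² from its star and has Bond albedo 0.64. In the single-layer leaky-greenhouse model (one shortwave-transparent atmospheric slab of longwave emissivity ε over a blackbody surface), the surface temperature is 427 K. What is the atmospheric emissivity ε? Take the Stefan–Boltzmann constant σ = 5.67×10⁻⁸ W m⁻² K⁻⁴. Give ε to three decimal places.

Effective temperature: T_e = [S(1−α)/(4σ)]^(1/4) = 373.0 K.
T_s⁴ = T_e⁴·2/(2−ε) → ε = 2 − 2(T_e/T_s)⁴ = 2 − 2·(373.0/427)⁴ = 0.8350.

0.835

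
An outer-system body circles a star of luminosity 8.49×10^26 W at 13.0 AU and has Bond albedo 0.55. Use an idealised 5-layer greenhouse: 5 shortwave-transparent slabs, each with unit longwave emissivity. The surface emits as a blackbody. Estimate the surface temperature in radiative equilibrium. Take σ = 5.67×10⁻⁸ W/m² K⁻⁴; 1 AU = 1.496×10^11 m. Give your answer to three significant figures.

d = 13.0 × 1.496×10^11 m = 1.945×10^12 m.
Flux at the orbit: S = L/(4πd²) = 8.49×10^26/(4π·(1.94×10^12)²) = 17.86 W/m².
OLR = S(1−α)/4 = 2.010 W/m²; the top layer radiates at T_e = 77.16 K.
For an N-layer opaque stack, T_s⁴ = (N+1)T_e⁴, hence T_s = (6)^(1/4)×77.16 K = 120.8 K.

121 kelvin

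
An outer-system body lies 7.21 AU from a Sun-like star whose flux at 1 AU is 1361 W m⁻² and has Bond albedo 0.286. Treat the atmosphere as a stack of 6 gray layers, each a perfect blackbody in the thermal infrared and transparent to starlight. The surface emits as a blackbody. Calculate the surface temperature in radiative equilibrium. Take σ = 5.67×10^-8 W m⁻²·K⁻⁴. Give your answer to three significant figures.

Flux at the orbit: S = 1361/(7.21)² = 26.18 W m⁻².
The effective emission temperature is T_e = [S(1−α)/(4σ)]^¼ = 95.28 K.
Layer-by-layer balance gives σT_s⁴ = (N+1)σT_e⁴, so T_s = 7^¼·95.28 = 155.0 K.

155 kelvin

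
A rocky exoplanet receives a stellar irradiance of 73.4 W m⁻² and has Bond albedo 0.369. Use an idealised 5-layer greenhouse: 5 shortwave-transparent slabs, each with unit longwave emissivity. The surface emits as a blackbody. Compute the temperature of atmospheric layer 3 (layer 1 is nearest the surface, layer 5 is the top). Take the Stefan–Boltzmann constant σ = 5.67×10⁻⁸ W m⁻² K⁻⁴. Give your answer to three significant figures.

157 kelvin

OLR = S(1−α)/4 = 11.58 W m⁻²; the top layer radiates at T_e = 119.5 K.
Each opaque layer satisfies 2T_j⁴ = T_{j−1}⁴ + T_{j+1}⁴, giving T_k⁴ = (N+1−k)T_e⁴.
With k = 3: T_3 = (5+1−3)^¼·119.5 K = 157.3 K.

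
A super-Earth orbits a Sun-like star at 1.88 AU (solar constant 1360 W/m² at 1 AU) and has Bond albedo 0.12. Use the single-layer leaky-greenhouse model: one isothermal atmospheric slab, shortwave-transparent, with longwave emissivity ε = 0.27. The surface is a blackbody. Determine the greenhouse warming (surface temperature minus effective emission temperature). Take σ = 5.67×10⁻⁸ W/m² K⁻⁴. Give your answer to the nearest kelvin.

7 kelvin

By the inverse-square law, S = 1360/1.88² = 384.8 W/m².
Effective emission temperature (TOA balance): σT_e⁴ = S(1−α)/4 = 84.65 W/m² → T_e = 196.6 K.
Surface balance with a leaky layer gives σT_s⁴ = σT_e⁴·2/(2−ε), so T_s = T_e·[2/(2−0.27)]^(1/4) = 203.8 K.
The atmosphere warms the surface by 7.258 K.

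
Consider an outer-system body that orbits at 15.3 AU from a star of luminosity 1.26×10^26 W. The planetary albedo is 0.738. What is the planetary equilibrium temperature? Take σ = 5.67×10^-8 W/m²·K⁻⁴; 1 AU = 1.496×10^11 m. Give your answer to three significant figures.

d = 15.3 × 1.496×10^11 m = 2.289×10^12 m.
Flux at the orbit: S = L/(4πd²) = 1.26×10^26/(4π·(2.29×10^12)²) = 1.914 W/m².
Absorbed flux (global mean): S(1−α)/4 = 1.914·0.262/4 = 0.1254 W/m².
Set σT⁴ = 0.1254 → T = (0.1254/σ)^(1/4) = 38.56 K.

38.6 kelvin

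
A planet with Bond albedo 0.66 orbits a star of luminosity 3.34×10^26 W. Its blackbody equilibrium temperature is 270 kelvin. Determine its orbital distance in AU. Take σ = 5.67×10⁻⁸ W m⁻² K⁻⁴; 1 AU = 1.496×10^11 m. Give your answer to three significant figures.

0.579 AU

The flux needed for this T is 4σT⁴/(1−0.66) = 3545 W m⁻².
S = L/(4πd²) → d = √(L/4πS) = √(3.34×10^26/(4π·3545)) = 8.659×10^10 m = 0.5788 AU.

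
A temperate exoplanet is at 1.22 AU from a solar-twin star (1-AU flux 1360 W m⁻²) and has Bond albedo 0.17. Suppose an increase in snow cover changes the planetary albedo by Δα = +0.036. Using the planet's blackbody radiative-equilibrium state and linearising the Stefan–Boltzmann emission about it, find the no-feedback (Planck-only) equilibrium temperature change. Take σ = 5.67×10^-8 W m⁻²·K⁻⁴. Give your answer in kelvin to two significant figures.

-2.6 kelvin

Flux at the orbit: S = 1360/(1.22)² = 913.7 W m⁻².
The baseline emission temperature is T_e = 240.5 K.
ΔF = −(S/4)Δα = −(913.7/4)×(+0.036) = -8.224 W m⁻².
Planck response: λ_P = 4σT_e³ = 4·5.67×10⁻⁸·(240.5)³ = 3.154 W m⁻²/K.
So ΔT₀ = -8.224/3.154 = -2.61 K.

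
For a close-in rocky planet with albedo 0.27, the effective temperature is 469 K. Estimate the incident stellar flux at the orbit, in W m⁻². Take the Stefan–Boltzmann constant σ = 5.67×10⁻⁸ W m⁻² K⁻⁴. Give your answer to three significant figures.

From S(1−α)/4 = σT⁴: S = 4σT⁴/(1−α).
The emitted flux is σT⁴ = 2743 W m⁻².
So S = 4×2743/(1−0.27) = 15030 W m⁻².

15000 W m⁻²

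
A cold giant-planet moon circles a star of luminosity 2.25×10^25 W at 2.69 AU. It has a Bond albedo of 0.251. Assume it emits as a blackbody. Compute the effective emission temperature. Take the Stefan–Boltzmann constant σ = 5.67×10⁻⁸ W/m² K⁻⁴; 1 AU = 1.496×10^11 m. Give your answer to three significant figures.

d = 2.69 × 1.496×10^11 m = 4.024×10^11 m.
Flux at the orbit: S = L/(4πd²) = 2.25×10^25/(4π·(4.02×10^11)²) = 11.06 W/m².
Averaging over the sphere, the absorbed flux is S(1−α)/4 = 2.070 W/m².
Set σT⁴ = 2.070 → T = (2.070/σ)^(1/4) = 77.73 K.

77.7 kelvin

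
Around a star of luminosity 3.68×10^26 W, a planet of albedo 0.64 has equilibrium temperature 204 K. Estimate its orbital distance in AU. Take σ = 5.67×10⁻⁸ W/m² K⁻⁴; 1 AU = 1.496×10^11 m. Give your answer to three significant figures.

1.10 AU

Required flux: S = 4σT⁴/(1−α) = 1091 W/m².
Then d = [L/(4πS)]^(1/2) = 1.638×10^11 m, i.e. 1.095 AU.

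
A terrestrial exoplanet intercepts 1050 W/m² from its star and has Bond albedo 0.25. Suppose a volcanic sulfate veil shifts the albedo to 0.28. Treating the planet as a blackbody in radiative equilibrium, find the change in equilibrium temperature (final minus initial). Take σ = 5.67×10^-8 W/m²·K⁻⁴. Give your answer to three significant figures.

With α = 0.25, T₁ = 242.7 K.
After:  T₂ = [1050·0.72/(4σ)]^(1/4) = 240.3 K.
Change: 240.3 − 242.7 = -2.465 K.

-2.46 K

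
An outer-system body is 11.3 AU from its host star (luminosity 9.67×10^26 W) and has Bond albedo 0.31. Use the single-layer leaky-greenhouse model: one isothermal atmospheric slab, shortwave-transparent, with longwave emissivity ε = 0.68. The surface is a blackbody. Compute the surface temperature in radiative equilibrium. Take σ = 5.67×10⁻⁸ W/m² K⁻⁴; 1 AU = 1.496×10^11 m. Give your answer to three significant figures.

106 kelvin

d = 11.3 × 1.496×10^11 m = 1.690×10^12 m.
Flux at the orbit: S = L/(4πd²) = 9.67×10^26/(4π·(1.69×10^12)²) = 26.93 W/m².
The planet radiates to space at T_e = [S(1−α)/(4σ)]^(1/4) = 95.14 K.
For a single slab of emissivity ε, T_s⁴ = 2T_e⁴/(2−ε); thus T_s = 95.14·(1.515)^(1/4) = 105.6 K.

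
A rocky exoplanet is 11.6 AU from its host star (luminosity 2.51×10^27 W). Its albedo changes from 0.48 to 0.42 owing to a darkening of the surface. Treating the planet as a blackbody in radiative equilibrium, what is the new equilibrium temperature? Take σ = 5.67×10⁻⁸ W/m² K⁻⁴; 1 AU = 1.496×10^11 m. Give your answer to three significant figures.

114 kelvin

d = 11.6 × 1.496×10^11 m = 1.735×10^12 m.
Spreading L over a sphere of radius d: S = 2.51×10^27/(4π·1.74×10^12²) = 66.33 W/m².
New equilibrium: T₂ = [(1−0.42)·66.33/(4σ)]^(1/4) = 114.1 K.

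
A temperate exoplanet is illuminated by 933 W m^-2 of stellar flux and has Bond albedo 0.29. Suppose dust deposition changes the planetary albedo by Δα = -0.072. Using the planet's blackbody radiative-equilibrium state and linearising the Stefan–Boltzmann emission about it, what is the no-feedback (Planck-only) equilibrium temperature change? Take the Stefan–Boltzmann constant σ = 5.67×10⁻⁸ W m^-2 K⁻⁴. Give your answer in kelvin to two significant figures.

5.9 K

Unperturbed T_e = [933.0·(1−0.29)/(4σ)]^¼ = 232.5 K.
TOA radiative forcing: ΔF = −S·Δα/4 = −933.0·(-0.072)/4 = 16.79 W m^-2.
The Planck feedback parameter is 4σT_e³ = 2.849 W m^-2/K.
Hence the no-feedback warming is ΔF/(4σT_e³) = 5.89 K.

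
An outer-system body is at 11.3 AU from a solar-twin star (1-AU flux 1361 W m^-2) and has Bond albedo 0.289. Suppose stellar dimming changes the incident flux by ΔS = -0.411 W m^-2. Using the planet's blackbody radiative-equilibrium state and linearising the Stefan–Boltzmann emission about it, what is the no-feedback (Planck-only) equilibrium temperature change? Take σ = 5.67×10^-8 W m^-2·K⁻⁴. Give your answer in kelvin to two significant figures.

Irradiance scales as 1/d², so S = 1361 W m^-2 × (1/11.3)² = 10.66 W m^-2.
The baseline emission temperature is T_e = 76.03 K.
Only a fraction (1−α) is absorbed and it's spread over 4πR², so ΔF = (1−α)ΔS/4 = -0.07306 W m^-2.
Linearising σT⁴ gives d(σT⁴)/dT = 4σT_e³ = 0.09968 W m^-2 per K.
So ΔT₀ = -0.07306/0.09968 = -0.733 K.

-0.73 K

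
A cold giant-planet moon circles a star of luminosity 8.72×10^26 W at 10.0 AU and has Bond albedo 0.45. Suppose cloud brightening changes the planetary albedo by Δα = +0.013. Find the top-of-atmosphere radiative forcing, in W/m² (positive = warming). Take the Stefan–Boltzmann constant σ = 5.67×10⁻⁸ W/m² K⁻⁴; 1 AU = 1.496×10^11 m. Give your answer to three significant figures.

d = 10.0 × 1.496×10^11 m = 1.496×10^12 m.
Flux at the orbit: S = L/(4πd²) = 8.72×10^26/(4π·(1.50×10^12)²) = 31.01 W/m².
ΔF = −(S/4)Δα = −(31.01/4)×(+0.013) = -0.1008 W/m².

-0.101 W/m²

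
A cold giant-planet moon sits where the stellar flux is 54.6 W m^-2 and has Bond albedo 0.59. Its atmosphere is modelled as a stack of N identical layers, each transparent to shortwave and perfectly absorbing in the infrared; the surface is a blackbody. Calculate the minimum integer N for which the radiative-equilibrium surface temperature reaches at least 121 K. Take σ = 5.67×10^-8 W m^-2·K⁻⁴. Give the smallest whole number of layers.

OLR = S(1−α)/4 = 5.597 W m^-2; the top layer radiates at T_e = 99.67 K.
Need (N+1)T_e⁴ ≥ T_s⁴, i.e. N+1 ≥ (121/99.67)⁴ = 2.172.
Rounding up, N = 2.

2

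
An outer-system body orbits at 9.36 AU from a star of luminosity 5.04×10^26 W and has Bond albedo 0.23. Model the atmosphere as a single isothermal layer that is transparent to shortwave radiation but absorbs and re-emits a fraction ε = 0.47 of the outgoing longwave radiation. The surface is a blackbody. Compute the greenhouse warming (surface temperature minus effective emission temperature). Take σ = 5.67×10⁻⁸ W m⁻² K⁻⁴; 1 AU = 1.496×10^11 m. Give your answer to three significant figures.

6.32 kelvin

Orbital distance: d = 9.36 AU = 1.400×10^12 m.
Spreading L over a sphere of radius d: S = 5.04×10^26/(4π·1.40×10^12²) = 20.46 W m⁻².
At the top of the atmosphere, σT_e⁴ = S(1−α)/4 = 3.938 W m⁻², giving T_e = 91.29 K.
For a single slab of emissivity ε, T_s⁴ = 2T_e⁴/(2−ε); thus T_s = 91.29·(1.307)^(1/4) = 97.61 K.
T_s − T_e = 97.61 − 91.29 = 6.323 K.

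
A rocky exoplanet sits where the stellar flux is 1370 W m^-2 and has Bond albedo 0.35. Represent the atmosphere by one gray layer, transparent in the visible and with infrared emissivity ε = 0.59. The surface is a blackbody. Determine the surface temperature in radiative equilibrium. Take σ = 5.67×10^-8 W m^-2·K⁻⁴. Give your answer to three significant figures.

The planet radiates to space at T_e = [S(1−α)/(4σ)]^(1/4) = 250.3 K.
The surface balance (absorbed SW + ε·downward IR = σT_s⁴) with T_a⁴ = T_s⁴/2 reduces to T_s = T_e·[2/(2−ε)]^¼ = 273.2 K.

273 K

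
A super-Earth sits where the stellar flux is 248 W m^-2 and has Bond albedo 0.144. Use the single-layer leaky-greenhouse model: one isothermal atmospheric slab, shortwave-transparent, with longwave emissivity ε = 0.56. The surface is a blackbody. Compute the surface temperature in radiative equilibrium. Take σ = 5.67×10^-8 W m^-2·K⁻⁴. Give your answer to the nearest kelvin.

190 kelvin

At the top of the atmosphere, σT_e⁴ = S(1−α)/4 = 53.07 W m^-2, giving T_e = 174.9 K.
For a single slab of emissivity ε, T_s⁴ = 2T_e⁴/(2−ε); thus T_s = 174.9·(1.389)^(1/4) = 189.9 K.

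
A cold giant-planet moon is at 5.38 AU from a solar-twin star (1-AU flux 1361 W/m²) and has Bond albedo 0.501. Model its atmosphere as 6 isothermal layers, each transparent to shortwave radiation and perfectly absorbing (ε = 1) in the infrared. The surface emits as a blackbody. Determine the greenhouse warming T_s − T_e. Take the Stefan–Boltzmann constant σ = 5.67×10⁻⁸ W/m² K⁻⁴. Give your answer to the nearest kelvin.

63 K

By the inverse-square law, S = 1361/5.38² = 47.02 W/m².
OLR = S(1−α)/4 = 5.866 W/m²; the top layer radiates at T_e = 100.9 K.
Surface: T_s = (7)^¼·T_e = 164.0 K.
So the greenhouse effect raises the surface by 164.0 − 100.9 = 63.19 K.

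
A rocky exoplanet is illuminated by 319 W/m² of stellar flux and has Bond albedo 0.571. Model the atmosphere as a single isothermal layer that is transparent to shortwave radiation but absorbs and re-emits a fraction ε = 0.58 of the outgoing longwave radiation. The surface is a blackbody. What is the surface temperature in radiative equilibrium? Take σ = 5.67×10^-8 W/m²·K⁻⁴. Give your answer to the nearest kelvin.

171 kelvin

The planet radiates to space at T_e = [S(1−α)/(4σ)]^(1/4) = 156.7 K.
For a single slab of emissivity ε, T_s⁴ = 2T_e⁴/(2−ε); thus T_s = 156.7·(1.408)^(1/4) = 170.7 K.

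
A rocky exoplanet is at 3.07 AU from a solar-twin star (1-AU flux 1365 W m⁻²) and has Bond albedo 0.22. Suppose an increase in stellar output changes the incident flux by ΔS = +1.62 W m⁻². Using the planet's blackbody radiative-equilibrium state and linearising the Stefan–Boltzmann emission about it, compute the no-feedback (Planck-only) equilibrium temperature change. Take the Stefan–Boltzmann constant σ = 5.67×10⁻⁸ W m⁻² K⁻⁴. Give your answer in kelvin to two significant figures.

Flux at the orbit: S = 1365/(3.07)² = 144.8 W m⁻².
Unperturbed T_e = [144.8·(1−0.22)/(4σ)]^¼ = 149.4 K.
ΔF = Δ[S(1−α)]/4 = (1−0.22)·+1.62/4 = 0.3159 W m⁻².
Linearising σT⁴ gives d(σT⁴)/dT = 4σT_e³ = 0.7562 W m⁻² per K.
So ΔT₀ = 0.3159/0.7562 = 0.418 K.

0.42 K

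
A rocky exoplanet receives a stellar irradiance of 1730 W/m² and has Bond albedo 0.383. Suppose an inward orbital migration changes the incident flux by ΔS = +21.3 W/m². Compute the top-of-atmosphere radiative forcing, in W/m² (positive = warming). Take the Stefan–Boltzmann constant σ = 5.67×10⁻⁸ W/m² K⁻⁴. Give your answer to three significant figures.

ΔF = Δ[S(1−α)]/4 = (1−0.383)·+21.3/4 = 3.286 W/m².

3.29 W/m²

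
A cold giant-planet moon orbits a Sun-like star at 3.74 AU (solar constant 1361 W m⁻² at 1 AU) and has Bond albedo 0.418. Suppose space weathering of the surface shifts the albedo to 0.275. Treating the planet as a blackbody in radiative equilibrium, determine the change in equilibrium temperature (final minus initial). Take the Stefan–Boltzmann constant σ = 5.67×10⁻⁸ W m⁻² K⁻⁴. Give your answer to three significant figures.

Flux at the orbit: S = 1361/(3.74)² = 97.30 W m⁻².
Initial: T₁ = [S(1−0.418)/(4σ)]^(1/4) = 125.7 K.
After:  T₂ = [97.30·0.725/(4σ)]^(1/4) = 132.8 K.
Change: 132.8 − 125.7 = 7.097 K.

7.10 kelvin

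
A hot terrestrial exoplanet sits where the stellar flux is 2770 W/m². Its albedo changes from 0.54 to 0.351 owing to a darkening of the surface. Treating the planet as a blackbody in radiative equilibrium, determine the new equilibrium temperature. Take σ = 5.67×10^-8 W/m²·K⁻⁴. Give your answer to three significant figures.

With the new albedo, S(1−α₂)/4 = 449.4 W/m², so T₂ = 298.4 K.

298 kelvin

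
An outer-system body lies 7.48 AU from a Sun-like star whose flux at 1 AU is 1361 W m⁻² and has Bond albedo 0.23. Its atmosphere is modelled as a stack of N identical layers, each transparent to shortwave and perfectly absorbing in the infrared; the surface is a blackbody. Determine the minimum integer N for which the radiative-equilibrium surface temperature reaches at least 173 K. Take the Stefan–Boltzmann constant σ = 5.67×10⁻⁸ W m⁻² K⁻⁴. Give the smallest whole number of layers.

10

Irradiance scales as 1/d², so S = 1361 W m⁻² × (1/7.48)² = 24.33 W m⁻².
The effective emission temperature is T_e = [S(1−α)/(4σ)]^¼ = 95.33 K.
T_s = (N+1)^(1/4)·T_e ≥ 173 K requires N+1 ≥ (T_s/T_e)⁴ = (173/95.33)⁴ = 10.846.
Rounding up, N = 10.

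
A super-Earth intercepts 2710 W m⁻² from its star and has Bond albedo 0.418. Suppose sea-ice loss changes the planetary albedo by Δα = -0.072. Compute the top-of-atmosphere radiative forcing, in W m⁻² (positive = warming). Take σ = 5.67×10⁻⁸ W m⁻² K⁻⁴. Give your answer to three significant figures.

48.8 W m⁻²

TOA radiative forcing: ΔF = −S·Δα/4 = −2710·(-0.072)/4 = 48.78 W m⁻².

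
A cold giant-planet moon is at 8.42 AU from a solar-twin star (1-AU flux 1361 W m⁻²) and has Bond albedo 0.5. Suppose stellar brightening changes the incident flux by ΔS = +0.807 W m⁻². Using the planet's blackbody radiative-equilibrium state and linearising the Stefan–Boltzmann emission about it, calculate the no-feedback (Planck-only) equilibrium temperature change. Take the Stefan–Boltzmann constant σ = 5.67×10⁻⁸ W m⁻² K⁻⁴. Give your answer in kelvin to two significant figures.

0.85 K

By the inverse-square law, S = 1361/8.42² = 19.20 W m⁻².
Reference equilibrium: T_e = [S(1−α)/(4σ)]^(1/4) = 80.66 K.
ΔF = Δ[S(1−α)]/4 = (1−0.5)·+0.807/4 = 0.1009 W m⁻².
The Planck feedback parameter is 4σT_e³ = 0.1190 W m⁻²/K.
Hence the no-feedback warming is ΔF/(4σT_e³) = 0.848 K.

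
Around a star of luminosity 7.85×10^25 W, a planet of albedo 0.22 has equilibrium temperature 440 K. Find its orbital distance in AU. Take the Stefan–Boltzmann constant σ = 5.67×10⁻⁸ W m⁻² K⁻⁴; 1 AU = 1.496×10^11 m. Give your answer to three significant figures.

0.160 AU

The flux needed for this T is 4σT⁴/(1−0.22) = 10900 W m⁻².
Then d = [L/(4πS)]^(1/2) = 2.394×10^10 m, i.e. 0.1600 AU.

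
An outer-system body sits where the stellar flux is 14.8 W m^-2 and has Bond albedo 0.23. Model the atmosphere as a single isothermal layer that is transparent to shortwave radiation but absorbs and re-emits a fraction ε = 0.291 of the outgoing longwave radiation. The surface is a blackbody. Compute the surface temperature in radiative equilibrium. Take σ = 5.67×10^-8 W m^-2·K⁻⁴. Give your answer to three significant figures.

Effective emission temperature (TOA balance): σT_e⁴ = S(1−α)/4 = 2.849 W m^-2 → T_e = 84.19 K.
For a single slab of emissivity ε, T_s⁴ = 2T_e⁴/(2−ε); thus T_s = 84.19·(1.17)^(1/4) = 87.57 K.

87.6 K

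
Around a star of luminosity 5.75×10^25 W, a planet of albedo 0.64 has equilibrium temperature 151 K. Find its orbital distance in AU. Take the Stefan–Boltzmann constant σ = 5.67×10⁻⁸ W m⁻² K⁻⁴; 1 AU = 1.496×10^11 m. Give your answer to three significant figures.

Energy balance gives S = 4σT⁴/(1−α) = 327.5 W m⁻².
From L = 4πd²S, d = √(5.75×10^25/(4π·327.5)) = 1.182×10^11 m = 0.7901 AU.

0.790 AU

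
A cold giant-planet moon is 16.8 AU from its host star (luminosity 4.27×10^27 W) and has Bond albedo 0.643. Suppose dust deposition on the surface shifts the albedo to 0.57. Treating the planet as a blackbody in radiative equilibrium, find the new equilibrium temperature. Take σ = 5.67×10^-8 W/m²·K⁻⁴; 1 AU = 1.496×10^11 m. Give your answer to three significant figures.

d = 16.8 × 1.496×10^11 m = 2.513×10^12 m.
Spreading L over a sphere of radius d: S = 4.27×10^27/(4π·2.51×10^12²) = 53.79 W/m².
With the new albedo, S(1−α₂)/4 = 5.783 W/m², so T₂ = 100.5 K.

100 kelvin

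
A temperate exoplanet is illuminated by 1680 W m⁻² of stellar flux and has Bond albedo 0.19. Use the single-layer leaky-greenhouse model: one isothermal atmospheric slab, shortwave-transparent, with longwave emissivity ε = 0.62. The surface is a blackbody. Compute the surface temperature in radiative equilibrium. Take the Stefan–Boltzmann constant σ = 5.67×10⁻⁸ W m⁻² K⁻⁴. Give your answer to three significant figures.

305 kelvin

At the top of the atmosphere, σT_e⁴ = S(1−α)/4 = 340.2 W m⁻², giving T_e = 278.3 K.
Surface balance with a leaky layer gives σT_s⁴ = σT_e⁴·2/(2−ε), so T_s = T_e·[2/(2−0.62)]^(1/4) = 305.4 K.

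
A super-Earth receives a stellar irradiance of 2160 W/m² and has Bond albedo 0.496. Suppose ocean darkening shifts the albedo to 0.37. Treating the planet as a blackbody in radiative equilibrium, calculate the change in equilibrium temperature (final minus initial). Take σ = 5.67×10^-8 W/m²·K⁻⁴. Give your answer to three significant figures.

15.1 K

With α = 0.496, T₁ = 263.2 K.
With α = 0.37, T₂ = 278.3 K.
ΔT = T₂ − T₁ = 15.10 K.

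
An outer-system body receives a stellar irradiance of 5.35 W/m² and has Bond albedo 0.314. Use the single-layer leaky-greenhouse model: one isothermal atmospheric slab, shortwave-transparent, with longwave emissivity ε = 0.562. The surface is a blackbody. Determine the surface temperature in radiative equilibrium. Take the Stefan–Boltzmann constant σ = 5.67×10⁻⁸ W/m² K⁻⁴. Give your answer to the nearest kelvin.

69 kelvin

At the top of the atmosphere, σT_e⁴ = S(1−α)/4 = 0.9175 W/m², giving T_e = 63.42 K.
For a single slab of emissivity ε, T_s⁴ = 2T_e⁴/(2−ε); thus T_s = 63.42·(1.391)^(1/4) = 68.88 K.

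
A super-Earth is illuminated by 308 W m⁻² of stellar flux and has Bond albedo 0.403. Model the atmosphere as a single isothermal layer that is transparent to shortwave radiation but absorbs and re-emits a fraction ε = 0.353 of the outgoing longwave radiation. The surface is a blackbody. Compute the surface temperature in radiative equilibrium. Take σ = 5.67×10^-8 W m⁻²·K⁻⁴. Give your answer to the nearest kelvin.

177 kelvin

Effective emission temperature (TOA balance): σT_e⁴ = S(1−α)/4 = 45.97 W m⁻² → T_e = 168.7 K.
The surface balance (absorbed SW + ε·downward IR = σT_s⁴) with T_a⁴ = T_s⁴/2 reduces to T_s = T_e·[2/(2−ε)]^¼ = 177.1 K.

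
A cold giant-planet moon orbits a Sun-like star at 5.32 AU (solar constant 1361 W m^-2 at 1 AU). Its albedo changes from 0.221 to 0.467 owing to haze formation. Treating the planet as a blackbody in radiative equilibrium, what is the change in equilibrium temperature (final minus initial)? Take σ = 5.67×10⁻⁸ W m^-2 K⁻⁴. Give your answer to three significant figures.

By the inverse-square law, S = 1361/5.32² = 48.09 W m^-2.
Initial: T₁ = [S(1−0.221)/(4σ)]^(1/4) = 113.4 K.
Final:   T₂ = [S(1−0.467)/(4σ)]^(1/4) = 103.1 K.
ΔT = T₂ − T₁ = -10.26 K.

-10.3 K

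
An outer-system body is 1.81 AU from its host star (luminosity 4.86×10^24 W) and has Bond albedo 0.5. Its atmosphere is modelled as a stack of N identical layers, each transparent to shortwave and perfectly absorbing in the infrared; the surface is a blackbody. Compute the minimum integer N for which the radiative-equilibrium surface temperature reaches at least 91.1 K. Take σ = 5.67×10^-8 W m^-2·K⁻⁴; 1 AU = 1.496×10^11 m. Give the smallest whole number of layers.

d = 1.81 × 1.496×10^11 m = 2.708×10^11 m.
Flux at the orbit: S = L/(4πd²) = 4.86×10^24/(4π·(2.71×10^11)²) = 5.275 W m^-2.
Top-of-atmosphere balance: σT_e⁴ = S(1−α)/4 = 0.6594 W m^-2 → T_e = 58.40 K.
Since T_s⁴ = (N+1)T_e⁴, we need N ≥ (T_s/T_e)⁴ − 1 = 4.923.
So N ≥ 4.923; the smallest integer is N = 5.

5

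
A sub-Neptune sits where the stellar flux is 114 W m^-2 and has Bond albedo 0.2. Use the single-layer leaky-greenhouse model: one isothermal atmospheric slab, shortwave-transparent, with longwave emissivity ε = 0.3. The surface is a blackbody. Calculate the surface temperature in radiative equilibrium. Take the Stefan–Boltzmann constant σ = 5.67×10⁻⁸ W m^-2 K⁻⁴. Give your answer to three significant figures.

147 kelvin

The planet radiates to space at T_e = [S(1−α)/(4σ)]^(1/4) = 141.6 K.
Surface balance with a leaky layer gives σT_s⁴ = σT_e⁴·2/(2−ε), so T_s = T_e·[2/(2−0.3)]^(1/4) = 147.5 K.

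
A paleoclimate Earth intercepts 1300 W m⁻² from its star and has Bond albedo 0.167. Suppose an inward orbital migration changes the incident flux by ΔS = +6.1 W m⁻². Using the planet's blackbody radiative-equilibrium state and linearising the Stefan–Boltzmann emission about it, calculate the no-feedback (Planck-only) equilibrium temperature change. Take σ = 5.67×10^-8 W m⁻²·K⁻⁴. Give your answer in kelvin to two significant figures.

0.31 K

Unperturbed T_e = [1300·(1−0.167)/(4σ)]^¼ = 262.9 K.
ΔF = Δ[S(1−α)]/4 = (1−0.167)·+6.1/4 = 1.270 W m⁻².
The Planck feedback parameter is 4σT_e³ = 4.120 W m⁻²/K.
So ΔT₀ = 1.270/4.120 = 0.308 K.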